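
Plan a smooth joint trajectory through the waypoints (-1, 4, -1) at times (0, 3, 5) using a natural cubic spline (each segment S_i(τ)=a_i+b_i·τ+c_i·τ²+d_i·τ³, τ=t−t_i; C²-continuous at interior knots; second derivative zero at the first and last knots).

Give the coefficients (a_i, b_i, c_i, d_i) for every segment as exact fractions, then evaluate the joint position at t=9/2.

Δ: Δ0=5/3, Δ1=-5/2
row 1: diag=10, rhs=-25; c'=1/5, d'=-5/2
back: M1=-5/2
M: M0=0, M1=-5/2, M2=0
seg 0: a=-1, c=M0/2=0, d=(M1−M0)/(6·3)=-5/36, b=Δ0−h0·(2M0+M1)/6=35/12
seg 1: a=4, c=M1/2=-5/4, d=(M2−M1)/(6·2)=5/24, b=Δ1−h1·(2M1+M2)/6=-5/6
t_q=9/2 → seg 1, τ=3/2; S=4+-5/6·τ+-5/4·τ²+5/24·τ³=41/64

  seg 0: a=-1 b=35/12 c=0 d=-5/36
  seg 1: a=4 b=-5/6 c=-5/4 d=5/24
S(9/2) = 41/64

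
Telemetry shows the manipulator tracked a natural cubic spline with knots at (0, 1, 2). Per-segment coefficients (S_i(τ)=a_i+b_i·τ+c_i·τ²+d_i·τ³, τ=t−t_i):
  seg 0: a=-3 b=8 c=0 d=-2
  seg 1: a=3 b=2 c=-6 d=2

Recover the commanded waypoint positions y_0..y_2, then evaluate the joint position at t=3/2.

y_0=-3 y_1=3 y_2=1
S(3/2) = 11/4

y_0 = S_0(0) = a_0 = -3
y_1 = S_1(0) = a_1 = 3
y_2 = S_1(1) = 1
t_q=3/2 is in segment 1 (τ=1/2); S_1(τ)=11/4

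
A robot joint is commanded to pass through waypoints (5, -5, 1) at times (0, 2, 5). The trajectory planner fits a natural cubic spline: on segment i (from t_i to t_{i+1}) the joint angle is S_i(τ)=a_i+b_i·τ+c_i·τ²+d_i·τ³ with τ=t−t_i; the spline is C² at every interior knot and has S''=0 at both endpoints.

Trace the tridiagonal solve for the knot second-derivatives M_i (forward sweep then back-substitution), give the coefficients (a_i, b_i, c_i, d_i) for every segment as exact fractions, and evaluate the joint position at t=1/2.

  seg 0: a=5 b=-32/5 c=0 d=7/20
  seg 1: a=-5 b=-11/5 c=21/10 d=-7/30
S(1/2) = 59/32

Δ: Δ0=-5, Δ1=2
row 1: diag=10, rhs=42; c'=3/10, d'=21/5
back: M1=21/5
M: M0=0, M1=21/5, M2=0
seg 0: a=5, c=M0/2=0, d=(M1−M0)/(6·2)=7/20, b=Δ0−h0·(2M0+M1)/6=-32/5
seg 1: a=-5, c=M1/2=21/10, d=(M2−M1)/(6·3)=-7/30, b=Δ1−h1·(2M1+M2)/6=-11/5
t_q=1/2 → seg 0, τ=1/2; S=5+-32/5·τ+0·τ²+7/20·τ³=59/32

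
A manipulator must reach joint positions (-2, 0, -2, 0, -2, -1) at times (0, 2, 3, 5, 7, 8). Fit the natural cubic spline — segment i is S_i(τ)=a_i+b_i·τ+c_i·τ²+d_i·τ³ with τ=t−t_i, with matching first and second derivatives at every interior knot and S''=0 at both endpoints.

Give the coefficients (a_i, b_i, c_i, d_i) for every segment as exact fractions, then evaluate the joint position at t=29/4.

Δ: Δ0=1, Δ1=-2, Δ2=1, Δ3=-1, Δ4=1
row 1: diag=6, rhs=-18; c'=1/6, d'=-3
row 2: denom=6−1·1/6=35/6; d'=(18−1·-3)/(35/6)=18/5
row 3: denom=8−2·12/35=256/35; d'=(-12−2·18/5)/(256/35)=-21/8
row 4: denom=6−2·35/128=349/64; d'=(12−2·-21/8)/(349/64)=1104/349
back: M4=1104/349
back: M3=-21/8−35/128·1104/349=-1218/349
back: M2=18/5−12/35·-1218/349=1674/349
back: M1=-3−1/6·1674/349=-1326/349
M: M0=0, M1=-1326/349, M2=1674/349, M3=-1218/349, M4=1104/349, M5=0
seg 0: a=-2, c=M0/2=0, d=(M1−M0)/(6·2)=-221/698, b=Δ0−h0·(2M0+M1)/6=791/349
seg 1: a=0, c=M1/2=-663/349, d=(M2−M1)/(6·1)=500/349, b=Δ1−h1·(2M1+M2)/6=-535/349
seg 2: a=-2, c=M2/2=837/349, d=(M3−M2)/(6·2)=-241/349, b=Δ2−h2·(2M2+M3)/6=-361/349
seg 3: a=0, c=M3/2=-609/349, d=(M4−M3)/(6·2)=387/698, b=Δ3−h3·(2M3+M4)/6=95/349
seg 4: a=-2, c=M4/2=552/349, d=(M5−M4)/(6·1)=-184/349, b=Δ4−h4·(2M4+M5)/6=-19/349
t_q=29/4 → seg 4, τ=1/4; S=-2+-19/349·τ+552/349·τ²+-184/349·τ³=-5369/2792

  seg 0: a=-2 b=791/349 c=0 d=-221/698
  seg 1: a=0 b=-535/349 c=-663/349 d=500/349
  seg 2: a=-2 b=-361/349 c=837/349 d=-241/349
  seg 3: a=0 b=95/349 c=-609/349 d=387/698
  seg 4: a=-2 b=-19/349 c=552/349 d=-184/349
S(29/4) = -5369/2792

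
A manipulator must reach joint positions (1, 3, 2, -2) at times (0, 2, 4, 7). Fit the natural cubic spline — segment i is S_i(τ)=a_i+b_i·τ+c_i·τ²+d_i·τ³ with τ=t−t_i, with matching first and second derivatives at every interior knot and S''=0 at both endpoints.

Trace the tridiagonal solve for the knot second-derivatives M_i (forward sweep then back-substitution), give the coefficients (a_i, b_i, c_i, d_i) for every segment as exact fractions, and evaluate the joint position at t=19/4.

Δ: Δ0=1, Δ1=-1/2, Δ2=-4/3
row 1: diag=8, rhs=-9; c'=1/4, d'=-9/8
row 2: denom=10−2·1/4=19/2; d'=(-5−2·-9/8)/(19/2)=-11/38
back: M2=-11/38
back: M1=-9/8−1/4·-11/38=-20/19
M: M0=0, M1=-20/19, M2=-11/38, M3=0
seg 0: a=1, c=M0/2=0, d=(M1−M0)/(6·2)=-5/57, b=Δ0−h0·(2M0+M1)/6=77/57
seg 1: a=3, c=M1/2=-10/19, d=(M2−M1)/(6·2)=29/456, b=Δ1−h1·(2M1+M2)/6=17/57
seg 2: a=2, c=M2/2=-11/76, d=(M3−M2)/(6·3)=11/684, b=Δ2−h2·(2M2+M3)/6=-119/114
t_q=19/4 → seg 2, τ=3/4; S=2+-119/114·τ+-11/76·τ²+11/684·τ³=5557/4864

  seg 0: a=1 b=77/57 c=0 d=-5/57
  seg 1: a=3 b=17/57 c=-10/19 d=29/456
  seg 2: a=2 b=-119/114 c=-11/76 d=11/684
S(19/4) = 5557/4864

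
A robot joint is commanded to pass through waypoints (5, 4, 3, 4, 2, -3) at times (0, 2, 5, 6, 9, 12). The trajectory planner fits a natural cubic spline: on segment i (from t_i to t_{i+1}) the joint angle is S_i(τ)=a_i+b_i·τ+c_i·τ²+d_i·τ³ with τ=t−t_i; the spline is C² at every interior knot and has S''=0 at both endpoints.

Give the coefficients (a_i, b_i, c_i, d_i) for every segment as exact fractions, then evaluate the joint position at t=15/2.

  seg 0: a=5 b=-1639/4038 c=0 d=-95/4038
  seg 1: a=4 b=-2779/4038 c=-95/673 d=3143/36342
  seg 2: a=3 b=1615/2019 c=2573/4038 d=-1765/4038
  seg 3: a=4 b=1027/1346 c=-1361/2019 d=2393/36342
  seg 4: a=2 b=-1012/673 c=-329/4038 d=329/36342
S(15/2) = 41457/10768

Δ: Δ0=-1/2, Δ1=-1/3, Δ2=1, Δ3=-2/3, Δ4=-5/3
row 1: diag=10, rhs=1; c'=3/10, d'=1/10
row 2: denom=8−3·3/10=71/10; d'=(8−3·1/10)/(71/10)=77/71
row 3: denom=8−1·10/71=558/71; d'=(-10−1·77/71)/(558/71)=-787/558
row 4: denom=12−3·71/186=673/62; d'=(-6−3·-787/558)/(673/62)=-329/2019
back: M4=-329/2019
back: M3=-787/558−71/186·-329/2019=-2722/2019
back: M2=77/71−10/71·-2722/2019=2573/2019
back: M1=1/10−3/10·2573/2019=-190/673
M: M0=0, M1=-190/673, M2=2573/2019, M3=-2722/2019, M4=-329/2019, M5=0
seg 0: a=5, c=M0/2=0, d=(M1−M0)/(6·2)=-95/4038, b=Δ0−h0·(2M0+M1)/6=-1639/4038
seg 1: a=4, c=M1/2=-95/673, d=(M2−M1)/(6·3)=3143/36342, b=Δ1−h1·(2M1+M2)/6=-2779/4038
seg 2: a=3, c=M2/2=2573/4038, d=(M3−M2)/(6·1)=-1765/4038, b=Δ2−h2·(2M2+M3)/6=1615/2019
seg 3: a=4, c=M3/2=-1361/2019, d=(M4−M3)/(6·3)=2393/36342, b=Δ3−h3·(2M3+M4)/6=1027/1346
seg 4: a=2, c=M4/2=-329/4038, d=(M5−M4)/(6·3)=329/36342, b=Δ4−h4·(2M4+M5)/6=-1012/673
t_q=15/2 → seg 3, τ=3/2; S=4+1027/1346·τ+-1361/2019·τ²+2393/36342·τ³=41457/10768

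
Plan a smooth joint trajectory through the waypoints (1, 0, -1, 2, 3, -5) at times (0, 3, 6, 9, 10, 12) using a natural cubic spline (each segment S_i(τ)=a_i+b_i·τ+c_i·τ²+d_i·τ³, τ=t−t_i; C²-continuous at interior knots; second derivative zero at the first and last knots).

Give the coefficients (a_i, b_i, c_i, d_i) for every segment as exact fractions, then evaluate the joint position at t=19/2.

  seg 0: a=1 b=-490/1899 c=0 d=-143/17091
  seg 1: a=0 b=-919/1899 c=-143/1899 d=715/17091
  seg 2: a=-1 b=368/1899 c=572/1899 d=-185/17091
  seg 3: a=2 b=3245/1899 c=43/211 d=-1733/1899
  seg 4: a=3 b=-1180/1899 c=-1604/633 d=802/1899
S(19/2) = 14135/5064

Δ: Δ0=-1/3, Δ1=-1/3, Δ2=1, Δ3=1, Δ4=-4
row 1: diag=12, rhs=0; c'=1/4, d'=0
row 2: denom=12−3·1/4=45/4; d'=(8−3·0)/(45/4)=32/45
row 3: denom=8−3·4/15=36/5; d'=(0−3·32/45)/(36/5)=-8/27
row 4: denom=6−1·5/36=211/36; d'=(-30−1·-8/27)/(211/36)=-3208/633
back: M4=-3208/633
back: M3=-8/27−5/36·-3208/633=86/211
back: M2=32/45−4/15·86/211=1144/1899
back: M1=0−1/4·1144/1899=-286/1899
M: M0=0, M1=-286/1899, M2=1144/1899, M3=86/211, M4=-3208/633, M5=0
seg 0: a=1, c=M0/2=0, d=(M1−M0)/(6·3)=-143/17091, b=Δ0−h0·(2M0+M1)/6=-490/1899
seg 1: a=0, c=M1/2=-143/1899, d=(M2−M1)/(6·3)=715/17091, b=Δ1−h1·(2M1+M2)/6=-919/1899
seg 2: a=-1, c=M2/2=572/1899, d=(M3−M2)/(6·3)=-185/17091, b=Δ2−h2·(2M2+M3)/6=368/1899
seg 3: a=2, c=M3/2=43/211, d=(M4−M3)/(6·1)=-1733/1899, b=Δ3−h3·(2M3+M4)/6=3245/1899
seg 4: a=3, c=M4/2=-1604/633, d=(M5−M4)/(6·2)=802/1899, b=Δ4−h4·(2M4+M5)/6=-1180/1899
t_q=19/2 → seg 3, τ=1/2; S=2+3245/1899·τ+43/211·τ²+-1733/1899·τ³=14135/5064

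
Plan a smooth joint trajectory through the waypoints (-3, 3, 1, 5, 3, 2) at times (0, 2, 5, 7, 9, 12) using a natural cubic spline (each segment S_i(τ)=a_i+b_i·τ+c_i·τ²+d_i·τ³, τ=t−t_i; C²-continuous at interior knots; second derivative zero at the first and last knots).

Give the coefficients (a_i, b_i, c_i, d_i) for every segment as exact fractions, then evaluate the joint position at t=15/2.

Δ: Δ0=3, Δ1=-2/3, Δ2=2, Δ3=-1, Δ4=-1/3
row 1: diag=10, rhs=-22; c'=3/10, d'=-11/5
row 2: denom=10−3·3/10=91/10; d'=(16−3·-11/5)/(91/10)=226/91
row 3: denom=8−2·20/91=688/91; d'=(-18−2·226/91)/(688/91)=-1045/344
row 4: denom=10−2·91/344=1629/172; d'=(4−2·-1045/344)/(1629/172)=1733/1629
back: M4=1733/1629
back: M3=-1045/344−91/344·1733/1629=-5407/1629
back: M2=226/91−20/91·-5407/1629=5234/1629
back: M1=-11/5−3/10·5234/1629=-1718/543
M: M0=0, M1=-1718/543, M2=5234/1629, M3=-5407/1629, M4=1733/1629, M5=0
seg 0: a=-3, c=M0/2=0, d=(M1−M0)/(6·2)=-859/3258, b=Δ0−h0·(2M0+M1)/6=6605/1629
seg 1: a=3, c=M1/2=-859/543, d=(M2−M1)/(6·3)=5194/14661, b=Δ1−h1·(2M1+M2)/6=1451/1629
seg 2: a=1, c=M2/2=2617/1629, d=(M3−M2)/(6·2)=-3547/6516, b=Δ2−h2·(2M2+M3)/6=1571/1629
seg 3: a=5, c=M3/2=-5407/3258, d=(M4−M3)/(6·2)=595/1629, b=Δ3−h3·(2M3+M4)/6=466/543
seg 4: a=3, c=M4/2=1733/3258, d=(M5−M4)/(6·3)=-1733/29322, b=Δ4−h4·(2M4+M5)/6=-2276/1629
t_q=15/2 → seg 3, τ=1/2; S=5+466/543·τ+-5407/3258·τ²+595/1629·τ³=5495/1086

  seg 0: a=-3 b=6605/1629 c=0 d=-859/3258
  seg 1: a=3 b=1451/1629 c=-859/543 d=5194/14661
  seg 2: a=1 b=1571/1629 c=2617/1629 d=-3547/6516
  seg 3: a=5 b=466/543 c=-5407/3258 d=595/1629
  seg 4: a=3 b=-2276/1629 c=1733/3258 d=-1733/29322
S(15/2) = 5495/1086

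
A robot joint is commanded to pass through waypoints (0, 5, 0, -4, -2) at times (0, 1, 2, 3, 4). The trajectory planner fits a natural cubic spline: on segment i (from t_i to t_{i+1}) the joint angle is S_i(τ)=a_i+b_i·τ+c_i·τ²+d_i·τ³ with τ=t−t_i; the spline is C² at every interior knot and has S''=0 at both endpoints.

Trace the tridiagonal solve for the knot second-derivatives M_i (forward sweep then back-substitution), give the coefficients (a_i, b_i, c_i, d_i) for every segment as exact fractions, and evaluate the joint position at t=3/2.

  seg 0: a=0 b=107/14 c=0 d=-37/14
  seg 1: a=5 b=-2/7 c=-111/14 d=45/14
  seg 2: a=0 b=-13/2 c=12/7 d=11/14
  seg 3: a=-4 b=-5/7 c=57/14 d=-19/14
S(3/2) = 367/112

Δ: Δ0=5, Δ1=-5, Δ2=-4, Δ3=2
row 1: diag=4, rhs=-60; c'=1/4, d'=-15
row 2: denom=4−1·1/4=15/4; d'=(6−1·-15)/(15/4)=28/5
row 3: denom=4−1·4/15=56/15; d'=(36−1·28/5)/(56/15)=57/7
back: M3=57/7
back: M2=28/5−4/15·57/7=24/7
back: M1=-15−1/4·24/7=-111/7
M: M0=0, M1=-111/7, M2=24/7, M3=57/7, M4=0
seg 0: a=0, c=M0/2=0, d=(M1−M0)/(6·1)=-37/14, b=Δ0−h0·(2M0+M1)/6=107/14
seg 1: a=5, c=M1/2=-111/14, d=(M2−M1)/(6·1)=45/14, b=Δ1−h1·(2M1+M2)/6=-2/7
seg 2: a=0, c=M2/2=12/7, d=(M3−M2)/(6·1)=11/14, b=Δ2−h2·(2M2+M3)/6=-13/2
seg 3: a=-4, c=M3/2=57/14, d=(M4−M3)/(6·1)=-19/14, b=Δ3−h3·(2M3+M4)/6=-5/7
t_q=3/2 → seg 1, τ=1/2; S=5+-2/7·τ+-111/14·τ²+45/14·τ³=367/112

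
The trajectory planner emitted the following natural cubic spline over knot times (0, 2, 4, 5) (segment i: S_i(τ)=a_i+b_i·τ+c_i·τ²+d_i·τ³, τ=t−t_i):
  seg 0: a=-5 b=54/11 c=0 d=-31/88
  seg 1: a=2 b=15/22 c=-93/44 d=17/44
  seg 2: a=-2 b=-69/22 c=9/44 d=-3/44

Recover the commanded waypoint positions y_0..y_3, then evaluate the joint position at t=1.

y_0 = S_0(0) = a_0 = -5
y_1 = S_1(0) = a_1 = 2
y_2 = S_2(0) = a_2 = -2
y_3 = S_2(1) = -5
t_q=1 is in segment 0 (τ=1); S_0(τ)=-39/88

y_0=-5 y_1=2 y_2=-2 y_3=-5
S(1) = -39/88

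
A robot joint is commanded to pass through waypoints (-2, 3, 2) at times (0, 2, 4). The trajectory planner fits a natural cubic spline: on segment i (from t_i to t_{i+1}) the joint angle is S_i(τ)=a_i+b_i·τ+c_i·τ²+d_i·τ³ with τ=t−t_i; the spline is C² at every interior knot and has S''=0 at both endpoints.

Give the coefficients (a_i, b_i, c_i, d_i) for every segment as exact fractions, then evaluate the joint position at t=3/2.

Δ: Δ0=5/2, Δ1=-1/2
row 1: diag=8, rhs=-18; c'=1/4, d'=-9/4
back: M1=-9/4
M: M0=0, M1=-9/4, M2=0
seg 0: a=-2, c=M0/2=0, d=(M1−M0)/(6·2)=-3/16, b=Δ0−h0·(2M0+M1)/6=13/4
seg 1: a=3, c=M1/2=-9/8, d=(M2−M1)/(6·2)=3/16, b=Δ1−h1·(2M1+M2)/6=1
t_q=3/2 → seg 0, τ=3/2; S=-2+13/4·τ+0·τ²+-3/16·τ³=287/128

  seg 0: a=-2 b=13/4 c=0 d=-3/16
  seg 1: a=3 b=1 c=-9/8 d=3/16
S(3/2) = 287/128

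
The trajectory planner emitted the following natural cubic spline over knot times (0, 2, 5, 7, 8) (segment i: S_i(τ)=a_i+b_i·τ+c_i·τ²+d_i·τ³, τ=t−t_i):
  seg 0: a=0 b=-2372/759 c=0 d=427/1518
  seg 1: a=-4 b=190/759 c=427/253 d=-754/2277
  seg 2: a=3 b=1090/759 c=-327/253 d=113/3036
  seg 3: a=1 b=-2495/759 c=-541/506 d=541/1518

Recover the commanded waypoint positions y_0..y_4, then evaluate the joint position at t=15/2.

y_0 = S_0(0) = a_0 = 0
y_1 = S_1(0) = a_1 = -4
y_2 = S_2(0) = a_2 = 3
y_3 = S_3(0) = a_3 = 1
y_4 = S_3(1) = -3
t_q=15/2 is in segment 3 (τ=1/2); S_3(τ)=-3507/4048

y_0=0 y_1=-4 y_2=3 y_3=1 y_4=-3
S(15/2) = -3507/4048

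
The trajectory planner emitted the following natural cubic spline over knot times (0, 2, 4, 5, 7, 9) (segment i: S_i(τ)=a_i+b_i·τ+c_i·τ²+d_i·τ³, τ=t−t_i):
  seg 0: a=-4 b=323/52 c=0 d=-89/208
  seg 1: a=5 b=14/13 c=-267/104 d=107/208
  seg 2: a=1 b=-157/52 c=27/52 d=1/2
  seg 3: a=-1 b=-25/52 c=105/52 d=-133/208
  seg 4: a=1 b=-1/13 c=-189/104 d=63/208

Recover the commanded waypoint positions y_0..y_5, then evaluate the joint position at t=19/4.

y_0 = S_0(0) = a_0 = -4
y_1 = S_1(0) = a_1 = 5
y_2 = S_2(0) = a_2 = 1
y_3 = S_3(0) = a_3 = -1
y_4 = S_4(0) = a_4 = 1
y_5 = S_4(2) = -4
t_q=19/4 is in segment 2 (τ=3/4); S_2(τ)=-1267/1664

y_0=-4 y_1=5 y_2=1 y_3=-1 y_4=1 y_5=-4
S(19/4) = -1267/1664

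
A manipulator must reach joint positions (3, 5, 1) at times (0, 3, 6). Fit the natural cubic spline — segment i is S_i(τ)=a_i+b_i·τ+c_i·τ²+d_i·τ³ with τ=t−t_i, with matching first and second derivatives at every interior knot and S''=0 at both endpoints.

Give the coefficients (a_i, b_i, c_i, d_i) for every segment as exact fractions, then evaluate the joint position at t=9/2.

Δ: Δ0=2/3, Δ1=-4/3
row 1: diag=12, rhs=-12; c'=1/4, d'=-1
back: M1=-1
M: M0=0, M1=-1, M2=0
seg 0: a=3, c=M0/2=0, d=(M1−M0)/(6·3)=-1/18, b=Δ0−h0·(2M0+M1)/6=7/6
seg 1: a=5, c=M1/2=-1/2, d=(M2−M1)/(6·3)=1/18, b=Δ1−h1·(2M1+M2)/6=-1/3
t_q=9/2 → seg 1, τ=3/2; S=5+-1/3·τ+-1/2·τ²+1/18·τ³=57/16

  seg 0: a=3 b=7/6 c=0 d=-1/18
  seg 1: a=5 b=-1/3 c=-1/2 d=1/18
S(9/2) = 57/16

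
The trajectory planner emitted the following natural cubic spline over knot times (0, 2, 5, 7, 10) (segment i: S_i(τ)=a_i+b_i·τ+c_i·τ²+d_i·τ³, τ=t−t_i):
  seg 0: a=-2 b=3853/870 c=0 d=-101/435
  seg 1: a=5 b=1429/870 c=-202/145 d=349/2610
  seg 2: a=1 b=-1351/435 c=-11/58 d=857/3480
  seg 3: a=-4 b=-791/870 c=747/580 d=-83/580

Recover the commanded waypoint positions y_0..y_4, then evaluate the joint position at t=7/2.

y_0 = S_0(0) = a_0 = -2
y_1 = S_1(0) = a_1 = 5
y_2 = S_2(0) = a_2 = 1
y_3 = S_3(0) = a_3 = -4
y_4 = S_3(3) = 1
t_q=7/2 is in segment 1 (τ=3/2); S_1(τ)=11091/2320

y_0=-2 y_1=5 y_2=1 y_3=-4 y_4=1
S(7/2) = 11091/2320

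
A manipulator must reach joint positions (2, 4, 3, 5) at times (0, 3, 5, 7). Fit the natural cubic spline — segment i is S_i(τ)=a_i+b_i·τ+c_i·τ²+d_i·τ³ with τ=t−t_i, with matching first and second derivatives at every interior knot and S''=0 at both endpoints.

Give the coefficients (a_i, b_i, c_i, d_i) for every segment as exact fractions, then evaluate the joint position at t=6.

  seg 0: a=2 b=263/228 c=0 d=-37/684
  seg 1: a=4 b=-35/114 c=-37/76 d=89/456
  seg 2: a=3 b=5/57 c=13/19 d=-13/114
S(6) = 139/38

Δ: Δ0=2/3, Δ1=-1/2, Δ2=1
row 1: diag=10, rhs=-7; c'=1/5, d'=-7/10
row 2: denom=8−2·1/5=38/5; d'=(9−2·-7/10)/(38/5)=26/19
back: M2=26/19
back: M1=-7/10−1/5·26/19=-37/38
M: M0=0, M1=-37/38, M2=26/19, M3=0
seg 0: a=2, c=M0/2=0, d=(M1−M0)/(6·3)=-37/684, b=Δ0−h0·(2M0+M1)/6=263/228
seg 1: a=4, c=M1/2=-37/76, d=(M2−M1)/(6·2)=89/456, b=Δ1−h1·(2M1+M2)/6=-35/114
seg 2: a=3, c=M2/2=13/19, d=(M3−M2)/(6·2)=-13/114, b=Δ2−h2·(2M2+M3)/6=5/57
t_q=6 → seg 2, τ=1; S=3+5/57·τ+13/19·τ²+-13/114·τ³=139/38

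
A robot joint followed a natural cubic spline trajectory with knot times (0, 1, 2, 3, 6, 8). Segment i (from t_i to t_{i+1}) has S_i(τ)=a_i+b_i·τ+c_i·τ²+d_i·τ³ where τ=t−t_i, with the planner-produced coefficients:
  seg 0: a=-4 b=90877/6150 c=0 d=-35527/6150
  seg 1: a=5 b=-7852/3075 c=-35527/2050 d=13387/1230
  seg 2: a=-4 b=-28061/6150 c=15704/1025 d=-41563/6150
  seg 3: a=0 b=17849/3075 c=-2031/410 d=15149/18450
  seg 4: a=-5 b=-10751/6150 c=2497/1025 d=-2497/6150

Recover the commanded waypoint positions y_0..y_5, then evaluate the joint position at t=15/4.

y_0 = S_0(0) = a_0 = -4
y_1 = S_1(0) = a_1 = 5
y_2 = S_2(0) = a_2 = -4
y_3 = S_3(0) = a_3 = 0
y_4 = S_4(0) = a_4 = -5
y_5 = S_4(2) = -2
t_q=15/4 is in segment 3 (τ=3/4); S_3(τ)=50207/26240

y_0=-4 y_1=5 y_2=-4 y_3=0 y_4=-5 y_5=-2
S(15/4) = 50207/26240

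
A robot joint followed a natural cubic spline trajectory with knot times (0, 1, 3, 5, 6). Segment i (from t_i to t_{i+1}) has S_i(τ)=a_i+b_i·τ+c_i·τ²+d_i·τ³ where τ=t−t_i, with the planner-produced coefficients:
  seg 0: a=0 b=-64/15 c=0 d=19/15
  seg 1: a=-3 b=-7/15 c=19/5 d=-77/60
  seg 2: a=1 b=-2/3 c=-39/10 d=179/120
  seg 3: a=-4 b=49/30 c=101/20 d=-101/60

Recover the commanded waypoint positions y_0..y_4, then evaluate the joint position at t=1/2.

y_0=0 y_1=-3 y_2=1 y_3=-4 y_4=1
S(1/2) = -79/40

y_0 = S_0(0) = a_0 = 0
y_1 = S_1(0) = a_1 = -3
y_2 = S_2(0) = a_2 = 1
y_3 = S_3(0) = a_3 = -4
y_4 = S_3(1) = 1
t_q=1/2 is in segment 0 (τ=1/2); S_0(τ)=-79/40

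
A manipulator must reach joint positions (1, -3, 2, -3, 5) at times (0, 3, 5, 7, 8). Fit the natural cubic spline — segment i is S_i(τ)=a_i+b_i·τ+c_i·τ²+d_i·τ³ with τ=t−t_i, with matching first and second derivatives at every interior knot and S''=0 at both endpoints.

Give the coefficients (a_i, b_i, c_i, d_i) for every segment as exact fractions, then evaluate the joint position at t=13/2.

Δ: Δ0=-4/3, Δ1=5/2, Δ2=-5/2, Δ3=8
row 1: diag=10, rhs=23; c'=1/5, d'=23/10
row 2: denom=8−2·1/5=38/5; d'=(-30−2·23/10)/(38/5)=-173/38
row 3: denom=6−2·5/19=104/19; d'=(63−2·-173/38)/(104/19)=685/52
back: M3=685/52
back: M2=-173/38−5/19·685/52=-417/52
back: M1=23/10−1/5·-417/52=203/52
M: M0=0, M1=203/52, M2=-417/52, M3=685/52, M4=0
seg 0: a=1, c=M0/2=0, d=(M1−M0)/(6·3)=203/936, b=Δ0−h0·(2M0+M1)/6=-1025/312
seg 1: a=-3, c=M1/2=203/104, d=(M2−M1)/(6·2)=-155/156, b=Δ1−h1·(2M1+M2)/6=401/156
seg 2: a=2, c=M2/2=-417/104, d=(M3−M2)/(6·2)=551/312, b=Δ2−h2·(2M2+M3)/6=-241/156
seg 3: a=-3, c=M3/2=685/104, d=(M4−M3)/(6·1)=-685/312, b=Δ3−h3·(2M3+M4)/6=563/156
t_q=13/2 → seg 2, τ=3/2; S=2+-241/156·τ+-417/104·τ²+551/312·τ³=-2811/832

  seg 0: a=1 b=-1025/312 c=0 d=203/936
  seg 1: a=-3 b=401/156 c=203/104 d=-155/156
  seg 2: a=2 b=-241/156 c=-417/104 d=551/312
  seg 3: a=-3 b=563/156 c=685/104 d=-685/312
S(13/2) = -2811/832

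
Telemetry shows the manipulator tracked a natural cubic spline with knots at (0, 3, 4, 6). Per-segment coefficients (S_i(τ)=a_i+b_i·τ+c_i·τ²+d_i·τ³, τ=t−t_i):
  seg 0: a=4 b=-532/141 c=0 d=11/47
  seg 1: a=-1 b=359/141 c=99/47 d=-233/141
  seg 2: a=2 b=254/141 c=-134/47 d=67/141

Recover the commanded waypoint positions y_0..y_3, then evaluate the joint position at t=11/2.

y_0 = S_0(0) = a_0 = 4
y_1 = S_1(0) = a_1 = -1
y_2 = S_2(0) = a_2 = 2
y_3 = S_2(2) = -2
t_q=11/2 is in segment 2 (τ=3/2); S_2(τ)=-41/376

y_0=4 y_1=-1 y_2=2 y_3=-2
S(11/2) = -41/376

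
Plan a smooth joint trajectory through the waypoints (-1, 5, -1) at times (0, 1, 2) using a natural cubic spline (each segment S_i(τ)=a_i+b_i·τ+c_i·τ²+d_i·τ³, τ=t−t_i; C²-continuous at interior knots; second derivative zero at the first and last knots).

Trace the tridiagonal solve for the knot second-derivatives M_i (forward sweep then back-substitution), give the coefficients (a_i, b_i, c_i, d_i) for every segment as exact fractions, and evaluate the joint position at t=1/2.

  seg 0: a=-1 b=9 c=0 d=-3
  seg 1: a=5 b=0 c=-9 d=3
S(1/2) = 25/8

Δ: Δ0=6, Δ1=-6
row 1: diag=4, rhs=-72; c'=1/4, d'=-18
back: M1=-18
M: M0=0, M1=-18, M2=0
seg 0: a=-1, c=M0/2=0, d=(M1−M0)/(6·1)=-3, b=Δ0−h0·(2M0+M1)/6=9
seg 1: a=5, c=M1/2=-9, d=(M2−M1)/(6·1)=3, b=Δ1−h1·(2M1+M2)/6=0
t_q=1/2 → seg 0, τ=1/2; S=-1+9·τ+0·τ²+-3·τ³=25/8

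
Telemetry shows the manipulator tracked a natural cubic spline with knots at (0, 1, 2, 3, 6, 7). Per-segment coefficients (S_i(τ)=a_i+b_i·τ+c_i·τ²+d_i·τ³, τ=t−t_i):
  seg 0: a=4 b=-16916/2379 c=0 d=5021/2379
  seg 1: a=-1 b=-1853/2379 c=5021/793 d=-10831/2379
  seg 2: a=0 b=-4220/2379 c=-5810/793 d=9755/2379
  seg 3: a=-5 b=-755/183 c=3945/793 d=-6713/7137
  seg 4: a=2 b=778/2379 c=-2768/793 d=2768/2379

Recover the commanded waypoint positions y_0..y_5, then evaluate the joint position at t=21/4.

y_0=4 y_1=-1 y_2=0 y_3=-5 y_4=2 y_5=0
S(21/4) = 9547/50752

y_0 = S_0(0) = a_0 = 4
y_1 = S_1(0) = a_1 = -1
y_2 = S_2(0) = a_2 = 0
y_3 = S_3(0) = a_3 = -5
y_4 = S_4(0) = a_4 = 2
y_5 = S_4(1) = 0
t_q=21/4 is in segment 3 (τ=9/4); S_3(τ)=9547/50752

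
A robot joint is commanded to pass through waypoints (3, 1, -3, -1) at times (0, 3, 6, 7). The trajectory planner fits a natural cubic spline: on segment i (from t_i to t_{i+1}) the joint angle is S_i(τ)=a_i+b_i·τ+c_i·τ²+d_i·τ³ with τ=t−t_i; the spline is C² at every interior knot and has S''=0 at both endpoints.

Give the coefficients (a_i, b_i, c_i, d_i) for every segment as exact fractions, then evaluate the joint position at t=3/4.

Δ: Δ0=-2/3, Δ1=-4/3, Δ2=2
row 1: diag=12, rhs=-4; c'=1/4, d'=-1/3
row 2: denom=8−3·1/4=29/4; d'=(20−3·-1/3)/(29/4)=84/29
back: M2=84/29
back: M1=-1/3−1/4·84/29=-92/87
M: M0=0, M1=-92/87, M2=84/29, M3=0
seg 0: a=3, c=M0/2=0, d=(M1−M0)/(6·3)=-46/783, b=Δ0−h0·(2M0+M1)/6=-4/29
seg 1: a=1, c=M1/2=-46/87, d=(M2−M1)/(6·3)=172/783, b=Δ1−h1·(2M1+M2)/6=-50/29
seg 2: a=-3, c=M2/2=42/29, d=(M3−M2)/(6·1)=-14/29, b=Δ2−h2·(2M2+M3)/6=30/29
t_q=3/4 → seg 0, τ=3/4; S=3+-4/29·τ+0·τ²+-46/783·τ³=2665/928

  seg 0: a=3 b=-4/29 c=0 d=-46/783
  seg 1: a=1 b=-50/29 c=-46/87 d=172/783
  seg 2: a=-3 b=30/29 c=42/29 d=-14/29
S(3/4) = 2665/928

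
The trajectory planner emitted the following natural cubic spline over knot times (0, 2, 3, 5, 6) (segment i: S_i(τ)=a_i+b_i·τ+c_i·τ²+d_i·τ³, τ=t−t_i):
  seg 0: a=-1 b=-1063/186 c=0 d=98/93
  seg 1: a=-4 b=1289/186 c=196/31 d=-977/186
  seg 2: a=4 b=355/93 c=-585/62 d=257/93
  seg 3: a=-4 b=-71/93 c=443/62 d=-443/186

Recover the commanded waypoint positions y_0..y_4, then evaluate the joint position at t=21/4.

y_0 = S_0(0) = a_0 = -1
y_1 = S_1(0) = a_1 = -4
y_2 = S_2(0) = a_2 = 4
y_3 = S_3(0) = a_3 = -4
y_4 = S_3(1) = 0
t_q=21/4 is in segment 3 (τ=1/4); S_3(τ)=-15005/3968

y_0=-1 y_1=-4 y_2=4 y_3=-4 y_4=0
S(21/4) = -15005/3968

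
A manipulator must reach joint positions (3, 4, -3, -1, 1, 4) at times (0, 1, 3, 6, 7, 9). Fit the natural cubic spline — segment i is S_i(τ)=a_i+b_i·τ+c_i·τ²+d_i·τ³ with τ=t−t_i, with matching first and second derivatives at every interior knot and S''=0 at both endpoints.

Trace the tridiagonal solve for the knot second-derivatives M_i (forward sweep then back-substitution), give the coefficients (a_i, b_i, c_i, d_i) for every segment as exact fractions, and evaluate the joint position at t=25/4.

Δ: Δ0=1, Δ1=-7/2, Δ2=2/3, Δ3=2, Δ4=3/2
row 1: diag=6, rhs=-27; c'=1/3, d'=-9/2
row 2: denom=10−2·1/3=28/3; d'=(25−2·-9/2)/(28/3)=51/14
row 3: denom=8−3·9/28=197/28; d'=(8−3·51/14)/(197/28)=-82/197
row 4: denom=6−1·28/197=1154/197; d'=(-3−1·-82/197)/(1154/197)=-509/1154
back: M4=-509/1154
back: M3=-82/197−28/197·-509/1154=-204/577
back: M2=51/14−9/28·-204/577=4335/1154
back: M1=-9/2−1/3·4335/1154=-3319/577
M: M0=0, M1=-3319/577, M2=4335/1154, M3=-204/577, M4=-509/1154, M5=0
seg 0: a=3, c=M0/2=0, d=(M1−M0)/(6·1)=-3319/3462, b=Δ0−h0·(2M0+M1)/6=6781/3462
seg 1: a=4, c=M1/2=-3319/1154, d=(M2−M1)/(6·2)=10973/13848, b=Δ1−h1·(2M1+M2)/6=-1588/1731
seg 2: a=-3, c=M2/2=4335/2308, d=(M3−M2)/(6·3)=-527/2308, b=Δ2−h2·(2M2+M3)/6=-10085/3462
seg 3: a=-1, c=M3/2=-102/577, d=(M4−M3)/(6·1)=-101/6924, b=Δ3−h3·(2M3+M4)/6=15173/6924
seg 4: a=1, c=M4/2=-509/2308, d=(M5−M4)/(6·2)=509/13848, b=Δ4−h4·(2M4+M5)/6=6211/3462
t_q=25/4 → seg 3, τ=1/4; S=-1+15173/6924·τ+-102/577·τ²+-101/6924·τ³=-68455/147712

  seg 0: a=3 b=6781/3462 c=0 d=-3319/3462
  seg 1: a=4 b=-1588/1731 c=-3319/1154 d=10973/13848
  seg 2: a=-3 b=-10085/3462 c=4335/2308 d=-527/2308
  seg 3: a=-1 b=15173/6924 c=-102/577 d=-101/6924
  seg 4: a=1 b=6211/3462 c=-509/2308 d=509/13848
S(25/4) = -68455/147712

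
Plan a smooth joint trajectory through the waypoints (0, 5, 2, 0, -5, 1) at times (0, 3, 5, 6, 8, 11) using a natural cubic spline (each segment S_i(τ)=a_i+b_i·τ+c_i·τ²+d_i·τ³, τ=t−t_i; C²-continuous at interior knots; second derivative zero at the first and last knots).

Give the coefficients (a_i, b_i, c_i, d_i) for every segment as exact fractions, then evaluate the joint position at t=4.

  seg 0: a=0 b=117/44 c=0 d=-131/1188
  seg 1: a=5 b=-7/22 c=-131/132 d=53/264
  seg 2: a=2 b=-62/33 c=7/33 d=-1/3
  seg 3: a=0 b=-27/11 c=-26/33 d=101/264
  seg 4: a=-5 b=-67/66 c=199/132 d=-199/1188
S(4) = 1027/264

Δ: Δ0=5/3, Δ1=-3/2, Δ2=-2, Δ3=-5/2, Δ4=2
row 1: diag=10, rhs=-19; c'=1/5, d'=-19/10
row 2: denom=6−2·1/5=28/5; d'=(-3−2·-19/10)/(28/5)=1/7
row 3: denom=6−1·5/28=163/28; d'=(-3−1·1/7)/(163/28)=-88/163
row 4: denom=10−2·56/163=1518/163; d'=(27−2·-88/163)/(1518/163)=199/66
back: M4=199/66
back: M3=-88/163−56/163·199/66=-52/33
back: M2=1/7−5/28·-52/33=14/33
back: M1=-19/10−1/5·14/33=-131/66
M: M0=0, M1=-131/66, M2=14/33, M3=-52/33, M4=199/66, M5=0
seg 0: a=0, c=M0/2=0, d=(M1−M0)/(6·3)=-131/1188, b=Δ0−h0·(2M0+M1)/6=117/44
seg 1: a=5, c=M1/2=-131/132, d=(M2−M1)/(6·2)=53/264, b=Δ1−h1·(2M1+M2)/6=-7/22
seg 2: a=2, c=M2/2=7/33, d=(M3−M2)/(6·1)=-1/3, b=Δ2−h2·(2M2+M3)/6=-62/33
seg 3: a=0, c=M3/2=-26/33, d=(M4−M3)/(6·2)=101/264, b=Δ3−h3·(2M3+M4)/6=-27/11
seg 4: a=-5, c=M4/2=199/132, d=(M5−M4)/(6·3)=-199/1188, b=Δ4−h4·(2M4+M5)/6=-67/66
t_q=4 → seg 1, τ=1; S=5+-7/22·τ+-131/132·τ²+53/264·τ³=1027/264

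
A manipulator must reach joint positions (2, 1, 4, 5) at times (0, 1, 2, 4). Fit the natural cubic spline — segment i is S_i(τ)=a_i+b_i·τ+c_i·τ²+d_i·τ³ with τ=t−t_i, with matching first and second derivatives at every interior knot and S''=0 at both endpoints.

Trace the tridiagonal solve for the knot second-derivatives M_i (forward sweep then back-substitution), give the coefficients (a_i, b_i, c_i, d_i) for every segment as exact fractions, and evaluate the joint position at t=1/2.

  seg 0: a=2 b=-99/46 c=0 d=53/46
  seg 1: a=1 b=30/23 c=159/46 d=-81/46
  seg 2: a=4 b=135/46 c=-42/23 d=7/23
S(1/2) = 393/368

Δ: Δ0=-1, Δ1=3, Δ2=1/2
row 1: diag=4, rhs=24; c'=1/4, d'=6
row 2: denom=6−1·1/4=23/4; d'=(-15−1·6)/(23/4)=-84/23
back: M2=-84/23
back: M1=6−1/4·-84/23=159/23
M: M0=0, M1=159/23, M2=-84/23, M3=0
seg 0: a=2, c=M0/2=0, d=(M1−M0)/(6·1)=53/46, b=Δ0−h0·(2M0+M1)/6=-99/46
seg 1: a=1, c=M1/2=159/46, d=(M2−M1)/(6·1)=-81/46, b=Δ1−h1·(2M1+M2)/6=30/23
seg 2: a=4, c=M2/2=-42/23, d=(M3−M2)/(6·2)=7/23, b=Δ2−h2·(2M2+M3)/6=135/46
t_q=1/2 → seg 0, τ=1/2; S=2+-99/46·τ+0·τ²+53/46·τ³=393/368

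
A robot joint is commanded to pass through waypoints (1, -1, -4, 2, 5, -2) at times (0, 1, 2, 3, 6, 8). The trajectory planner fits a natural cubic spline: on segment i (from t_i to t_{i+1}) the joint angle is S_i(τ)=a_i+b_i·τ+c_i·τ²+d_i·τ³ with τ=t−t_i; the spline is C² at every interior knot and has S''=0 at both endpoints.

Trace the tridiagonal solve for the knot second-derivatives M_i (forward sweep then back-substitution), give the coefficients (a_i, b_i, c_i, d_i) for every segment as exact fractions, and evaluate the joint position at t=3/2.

Δ: Δ0=-2, Δ1=-3, Δ2=6, Δ3=1, Δ4=-7/2
row 1: diag=4, rhs=-6; c'=1/4, d'=-3/2
row 2: denom=4−1·1/4=15/4; d'=(54−1·-3/2)/(15/4)=74/5
row 3: denom=8−1·4/15=116/15; d'=(-30−1·74/5)/(116/15)=-168/29
row 4: denom=10−3·45/116=1025/116; d'=(-27−3·-168/29)/(1025/116)=-1116/1025
back: M4=-1116/1025
back: M3=-168/29−45/116·-1116/1025=-1101/205
back: M2=74/5−4/15·-1101/205=16638/1025
back: M1=-3/2−1/4·16638/1025=-5697/1025
M: M0=0, M1=-5697/1025, M2=16638/1025, M3=-1101/205, M4=-1116/1025, M5=0
seg 0: a=1, c=M0/2=0, d=(M1−M0)/(6·1)=-1899/2050, b=Δ0−h0·(2M0+M1)/6=-2201/2050
seg 1: a=-1, c=M1/2=-5697/2050, d=(M2−M1)/(6·1)=1489/410, b=Δ1−h1·(2M1+M2)/6=-3949/1025
seg 2: a=-4, c=M2/2=8319/1025, d=(M3−M2)/(6·1)=-7381/2050, b=Δ2−h2·(2M2+M3)/6=3043/2050
seg 3: a=2, c=M3/2=-1101/410, d=(M4−M3)/(6·3)=1463/6150, b=Δ3−h3·(2M3+M4)/6=7088/1025
seg 4: a=5, c=M4/2=-558/1025, d=(M5−M4)/(6·2)=93/1025, b=Δ4−h4·(2M4+M5)/6=-5687/2050
t_q=3/2 → seg 1, τ=1/2; S=-1+-3949/1025·τ+-5697/2050·τ²+1489/410·τ³=-51941/16400

  seg 0: a=1 b=-2201/2050 c=0 d=-1899/2050
  seg 1: a=-1 b=-3949/1025 c=-5697/2050 d=1489/410
  seg 2: a=-4 b=3043/2050 c=8319/1025 d=-7381/2050
  seg 3: a=2 b=7088/1025 c=-1101/410 d=1463/6150
  seg 4: a=5 b=-5687/2050 c=-558/1025 d=93/1025
S(3/2) = -51941/16400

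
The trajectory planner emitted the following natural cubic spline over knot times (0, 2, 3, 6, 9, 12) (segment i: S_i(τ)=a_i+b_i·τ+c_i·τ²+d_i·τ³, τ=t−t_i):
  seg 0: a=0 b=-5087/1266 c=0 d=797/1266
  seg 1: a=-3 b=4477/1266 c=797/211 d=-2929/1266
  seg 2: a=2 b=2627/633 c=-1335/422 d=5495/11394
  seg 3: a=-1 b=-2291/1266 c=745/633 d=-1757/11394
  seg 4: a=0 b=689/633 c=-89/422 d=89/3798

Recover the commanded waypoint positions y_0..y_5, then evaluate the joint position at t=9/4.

y_0=0 y_1=-3 y_2=2 y_3=-1 y_4=0 y_5=2
S(9/4) = -51747/27008

y_0 = S_0(0) = a_0 = 0
y_1 = S_1(0) = a_1 = -3
y_2 = S_2(0) = a_2 = 2
y_3 = S_3(0) = a_3 = -1
y_4 = S_4(0) = a_4 = 0
y_5 = S_4(3) = 2
t_q=9/4 is in segment 1 (τ=1/4); S_1(τ)=-51747/27008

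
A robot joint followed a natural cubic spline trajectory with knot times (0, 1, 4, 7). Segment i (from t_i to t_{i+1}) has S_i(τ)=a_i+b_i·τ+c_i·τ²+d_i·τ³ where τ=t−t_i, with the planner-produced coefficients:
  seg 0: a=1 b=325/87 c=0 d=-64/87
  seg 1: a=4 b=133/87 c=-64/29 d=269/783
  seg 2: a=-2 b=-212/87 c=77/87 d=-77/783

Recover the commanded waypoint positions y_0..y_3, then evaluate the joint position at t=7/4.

y_0 = S_0(0) = a_0 = 1
y_1 = S_1(0) = a_1 = 4
y_2 = S_2(0) = a_2 = -2
y_3 = S_2(3) = -4
t_q=7/4 is in segment 1 (τ=3/4); S_1(τ)=7517/1856

y_0=1 y_1=4 y_2=-2 y_3=-4
S(7/4) = 7517/1856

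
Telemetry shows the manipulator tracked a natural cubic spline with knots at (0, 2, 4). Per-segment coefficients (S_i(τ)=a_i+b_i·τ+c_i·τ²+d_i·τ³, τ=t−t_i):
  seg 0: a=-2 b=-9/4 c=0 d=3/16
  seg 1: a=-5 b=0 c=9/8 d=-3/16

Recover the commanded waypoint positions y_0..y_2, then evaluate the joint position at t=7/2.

y_0 = S_0(0) = a_0 = -2
y_1 = S_1(0) = a_1 = -5
y_2 = S_1(2) = -2
t_q=7/2 is in segment 1 (τ=3/2); S_1(τ)=-397/128

y_0=-2 y_1=-5 y_2=-2
S(7/2) = -397/128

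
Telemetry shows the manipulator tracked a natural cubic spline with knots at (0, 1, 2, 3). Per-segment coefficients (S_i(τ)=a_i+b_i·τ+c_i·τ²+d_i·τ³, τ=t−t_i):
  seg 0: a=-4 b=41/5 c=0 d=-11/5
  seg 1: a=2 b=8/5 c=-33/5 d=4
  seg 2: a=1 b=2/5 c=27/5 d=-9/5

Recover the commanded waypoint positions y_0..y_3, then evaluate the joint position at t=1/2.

y_0 = S_0(0) = a_0 = -4
y_1 = S_1(0) = a_1 = 2
y_2 = S_2(0) = a_2 = 1
y_3 = S_2(1) = 5
t_q=1/2 is in segment 0 (τ=1/2); S_0(τ)=-7/40

y_0=-4 y_1=2 y_2=1 y_3=5
S(1/2) = -7/40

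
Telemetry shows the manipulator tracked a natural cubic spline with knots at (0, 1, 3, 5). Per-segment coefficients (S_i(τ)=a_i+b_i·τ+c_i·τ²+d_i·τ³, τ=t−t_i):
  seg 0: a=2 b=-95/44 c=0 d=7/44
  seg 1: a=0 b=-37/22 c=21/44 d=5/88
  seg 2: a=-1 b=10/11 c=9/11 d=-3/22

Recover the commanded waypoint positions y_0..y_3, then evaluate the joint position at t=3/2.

y_0 = S_0(0) = a_0 = 2
y_1 = S_1(0) = a_1 = 0
y_2 = S_2(0) = a_2 = -1
y_3 = S_2(2) = 3
t_q=3/2 is in segment 1 (τ=1/2); S_1(τ)=-503/704

y_0=2 y_1=0 y_2=-1 y_3=3
S(3/2) = -503/704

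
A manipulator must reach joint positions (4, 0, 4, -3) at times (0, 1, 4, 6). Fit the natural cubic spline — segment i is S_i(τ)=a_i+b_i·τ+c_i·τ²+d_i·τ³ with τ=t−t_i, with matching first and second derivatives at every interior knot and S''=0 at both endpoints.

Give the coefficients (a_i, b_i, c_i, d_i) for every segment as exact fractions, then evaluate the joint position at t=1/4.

Δ: Δ0=-4, Δ1=4/3, Δ2=-7/2
row 1: diag=8, rhs=32; c'=3/8, d'=4
row 2: denom=10−3·3/8=71/8; d'=(-29−3·4)/(71/8)=-328/71
back: M2=-328/71
back: M1=4−3/8·-328/71=407/71
M: M0=0, M1=407/71, M2=-328/71, M3=0
seg 0: a=4, c=M0/2=0, d=(M1−M0)/(6·1)=407/426, b=Δ0−h0·(2M0+M1)/6=-2111/426
seg 1: a=0, c=M1/2=407/142, d=(M2−M1)/(6·3)=-245/426, b=Δ1−h1·(2M1+M2)/6=-445/213
seg 2: a=4, c=M2/2=-164/71, d=(M3−M2)/(6·2)=82/213, b=Δ2−h2·(2M2+M3)/6=-179/426
t_q=1/4 → seg 0, τ=1/4; S=4+-2111/426·τ+0·τ²+407/426·τ³=25229/9088

  seg 0: a=4 b=-2111/426 c=0 d=407/426
  seg 1: a=0 b=-445/213 c=407/142 d=-245/426
  seg 2: a=4 b=-179/426 c=-164/71 d=82/213
S(1/4) = 25229/9088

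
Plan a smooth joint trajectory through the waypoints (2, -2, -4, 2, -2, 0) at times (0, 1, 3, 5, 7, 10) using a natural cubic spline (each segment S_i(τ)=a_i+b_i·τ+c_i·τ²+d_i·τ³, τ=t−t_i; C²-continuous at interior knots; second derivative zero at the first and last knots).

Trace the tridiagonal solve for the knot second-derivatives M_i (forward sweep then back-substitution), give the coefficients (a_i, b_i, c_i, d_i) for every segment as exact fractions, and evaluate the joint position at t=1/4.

  seg 0: a=2 b=-1246/291 c=0 d=82/291
  seg 1: a=-2 b=-1000/291 c=82/97 d=217/1164
  seg 2: a=-4 b=635/291 c=381/194 d=-905/1164
  seg 3: a=2 b=206/291 c=-262/97 d=196/291
  seg 4: a=-2 b=-586/291 c=130/97 d=-130/873
S(1/4) = 2899/3104

Δ: Δ0=-4, Δ1=-1, Δ2=3, Δ3=-2, Δ4=2/3
row 1: diag=6, rhs=18; c'=1/3, d'=3
row 2: denom=8−2·1/3=22/3; d'=(24−2·3)/(22/3)=27/11
row 3: denom=8−2·3/11=82/11; d'=(-30−2·27/11)/(82/11)=-192/41
row 4: denom=10−2·11/41=388/41; d'=(16−2·-192/41)/(388/41)=260/97
back: M4=260/97
back: M3=-192/41−11/41·260/97=-524/97
back: M2=27/11−3/11·-524/97=381/97
back: M1=3−1/3·381/97=164/97
M: M0=0, M1=164/97, M2=381/97, M3=-524/97, M4=260/97, M5=0
seg 0: a=2, c=M0/2=0, d=(M1−M0)/(6·1)=82/291, b=Δ0−h0·(2M0+M1)/6=-1246/291
seg 1: a=-2, c=M1/2=82/97, d=(M2−M1)/(6·2)=217/1164, b=Δ1−h1·(2M1+M2)/6=-1000/291
seg 2: a=-4, c=M2/2=381/194, d=(M3−M2)/(6·2)=-905/1164, b=Δ2−h2·(2M2+M3)/6=635/291
seg 3: a=2, c=M3/2=-262/97, d=(M4−M3)/(6·2)=196/291, b=Δ3−h3·(2M3+M4)/6=206/291
seg 4: a=-2, c=M4/2=130/97, d=(M5−M4)/(6·3)=-130/873, b=Δ4−h4·(2M4+M5)/6=-586/291
t_q=1/4 → seg 0, τ=1/4; S=2+-1246/291·τ+0·τ²+82/291·τ³=2899/3104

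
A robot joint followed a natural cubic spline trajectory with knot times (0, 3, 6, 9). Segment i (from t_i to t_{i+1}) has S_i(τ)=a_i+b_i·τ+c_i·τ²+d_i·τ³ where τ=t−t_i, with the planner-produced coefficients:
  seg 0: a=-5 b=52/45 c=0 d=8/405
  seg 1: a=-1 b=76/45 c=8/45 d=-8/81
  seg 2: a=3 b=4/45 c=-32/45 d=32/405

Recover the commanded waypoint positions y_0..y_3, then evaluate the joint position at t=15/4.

y_0 = S_0(0) = a_0 = -5
y_1 = S_1(0) = a_1 = -1
y_2 = S_2(0) = a_2 = 3
y_3 = S_2(3) = -1
t_q=15/4 is in segment 1 (τ=3/4); S_1(τ)=13/40

y_0=-5 y_1=-1 y_2=3 y_3=-1
S(15/4) = 13/40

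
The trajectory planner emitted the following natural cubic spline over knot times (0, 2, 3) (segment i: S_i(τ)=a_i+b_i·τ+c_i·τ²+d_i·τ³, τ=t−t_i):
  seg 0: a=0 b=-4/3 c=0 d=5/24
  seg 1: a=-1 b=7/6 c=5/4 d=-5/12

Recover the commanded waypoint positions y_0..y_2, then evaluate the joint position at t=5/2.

y_0=0 y_1=-1 y_2=1
S(5/2) = -5/32

y_0 = S_0(0) = a_0 = 0
y_1 = S_1(0) = a_1 = -1
y_2 = S_1(1) = 1
t_q=5/2 is in segment 1 (τ=1/2); S_1(τ)=-5/32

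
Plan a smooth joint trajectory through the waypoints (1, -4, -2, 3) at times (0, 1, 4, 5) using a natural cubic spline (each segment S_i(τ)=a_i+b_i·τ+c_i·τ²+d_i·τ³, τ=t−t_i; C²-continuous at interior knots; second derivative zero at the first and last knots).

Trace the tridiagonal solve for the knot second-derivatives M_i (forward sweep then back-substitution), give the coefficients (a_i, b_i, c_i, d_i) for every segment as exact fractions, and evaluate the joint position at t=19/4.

  seg 0: a=1 b=-922/165 c=0 d=97/165
  seg 1: a=-4 b=-631/165 c=97/55 d=-4/45
  seg 2: a=-2 b=719/165 c=53/55 d=-53/165
S(19/4) = 1179/704

Δ: Δ0=-5, Δ1=2/3, Δ2=5
row 1: diag=8, rhs=34; c'=3/8, d'=17/4
row 2: denom=8−3·3/8=55/8; d'=(26−3·17/4)/(55/8)=106/55
back: M2=106/55
back: M1=17/4−3/8·106/55=194/55
M: M0=0, M1=194/55, M2=106/55, M3=0
seg 0: a=1, c=M0/2=0, d=(M1−M0)/(6·1)=97/165, b=Δ0−h0·(2M0+M1)/6=-922/165
seg 1: a=-4, c=M1/2=97/55, d=(M2−M1)/(6·3)=-4/45, b=Δ1−h1·(2M1+M2)/6=-631/165
seg 2: a=-2, c=M2/2=53/55, d=(M3−M2)/(6·1)=-53/165, b=Δ2−h2·(2M2+M3)/6=719/165
t_q=19/4 → seg 2, τ=3/4; S=-2+719/165·τ+53/55·τ²+-53/165·τ³=1179/704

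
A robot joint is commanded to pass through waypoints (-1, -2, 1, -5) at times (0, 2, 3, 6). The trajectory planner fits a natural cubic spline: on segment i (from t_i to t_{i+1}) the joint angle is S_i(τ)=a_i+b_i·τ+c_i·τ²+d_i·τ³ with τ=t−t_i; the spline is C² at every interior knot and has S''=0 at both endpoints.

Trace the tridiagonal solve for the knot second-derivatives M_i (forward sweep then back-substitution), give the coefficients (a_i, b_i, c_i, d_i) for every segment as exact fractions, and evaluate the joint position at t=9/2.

Δ: Δ0=-1/2, Δ1=3, Δ2=-2
row 1: diag=6, rhs=21; c'=1/6, d'=7/2
row 2: denom=8−1·1/6=47/6; d'=(-30−1·7/2)/(47/6)=-201/47
back: M2=-201/47
back: M1=7/2−1/6·-201/47=198/47
M: M0=0, M1=198/47, M2=-201/47, M3=0
seg 0: a=-1, c=M0/2=0, d=(M1−M0)/(6·2)=33/94, b=Δ0−h0·(2M0+M1)/6=-179/94
seg 1: a=-2, c=M1/2=99/47, d=(M2−M1)/(6·1)=-133/94, b=Δ1−h1·(2M1+M2)/6=217/94
seg 2: a=1, c=M2/2=-201/94, d=(M3−M2)/(6·3)=67/282, b=Δ2−h2·(2M2+M3)/6=107/47
t_q=9/2 → seg 2, τ=3/2; S=1+107/47·τ+-201/94·τ²+67/282·τ³=305/752

  seg 0: a=-1 b=-179/94 c=0 d=33/94
  seg 1: a=-2 b=217/94 c=99/47 d=-133/94
  seg 2: a=1 b=107/47 c=-201/94 d=67/282
S(9/2) = 305/752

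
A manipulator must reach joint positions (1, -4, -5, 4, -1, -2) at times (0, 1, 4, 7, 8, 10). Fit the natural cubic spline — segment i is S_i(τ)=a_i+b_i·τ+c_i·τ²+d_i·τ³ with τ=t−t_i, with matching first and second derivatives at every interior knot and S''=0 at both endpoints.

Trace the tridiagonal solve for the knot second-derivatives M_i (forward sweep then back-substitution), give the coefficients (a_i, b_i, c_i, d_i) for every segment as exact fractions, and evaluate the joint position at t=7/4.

  seg 0: a=1 b=-1715/318 c=0 d=125/318
  seg 1: a=-4 b=-670/159 c=125/106 d=109/2862
  seg 2: a=-5 b=1237/318 c=242/159 d=-1735/2862
  seg 3: a=4 b=-532/159 c=-417/106 d=725/318
  seg 4: a=-1 b=-1391/318 c=154/53 d=-77/159
S(7/4) = -43967/6784

Δ: Δ0=-5, Δ1=-1/3, Δ2=3, Δ3=-5, Δ4=-1/2
row 1: diag=8, rhs=28; c'=3/8, d'=7/2
row 2: denom=12−3·3/8=87/8; d'=(20−3·7/2)/(87/8)=76/87
row 3: denom=8−3·8/29=208/29; d'=(-48−3·76/87)/(208/29)=-367/52
row 4: denom=6−1·29/208=1219/208; d'=(27−1·-367/52)/(1219/208)=308/53
back: M4=308/53
back: M3=-367/52−29/208·308/53=-417/53
back: M2=76/87−8/29·-417/53=484/159
back: M1=7/2−3/8·484/159=125/53
M: M0=0, M1=125/53, M2=484/159, M3=-417/53, M4=308/53, M5=0
seg 0: a=1, c=M0/2=0, d=(M1−M0)/(6·1)=125/318, b=Δ0−h0·(2M0+M1)/6=-1715/318
seg 1: a=-4, c=M1/2=125/106, d=(M2−M1)/(6·3)=109/2862, b=Δ1−h1·(2M1+M2)/6=-670/159
seg 2: a=-5, c=M2/2=242/159, d=(M3−M2)/(6·3)=-1735/2862, b=Δ2−h2·(2M2+M3)/6=1237/318
seg 3: a=4, c=M3/2=-417/106, d=(M4−M3)/(6·1)=725/318, b=Δ3−h3·(2M3+M4)/6=-532/159
seg 4: a=-1, c=M4/2=154/53, d=(M5−M4)/(6·2)=-77/159, b=Δ4−h4·(2M4+M5)/6=-1391/318
t_q=7/4 → seg 1, τ=3/4; S=-4+-670/159·τ+125/106·τ²+109/2862·τ³=-43967/6784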